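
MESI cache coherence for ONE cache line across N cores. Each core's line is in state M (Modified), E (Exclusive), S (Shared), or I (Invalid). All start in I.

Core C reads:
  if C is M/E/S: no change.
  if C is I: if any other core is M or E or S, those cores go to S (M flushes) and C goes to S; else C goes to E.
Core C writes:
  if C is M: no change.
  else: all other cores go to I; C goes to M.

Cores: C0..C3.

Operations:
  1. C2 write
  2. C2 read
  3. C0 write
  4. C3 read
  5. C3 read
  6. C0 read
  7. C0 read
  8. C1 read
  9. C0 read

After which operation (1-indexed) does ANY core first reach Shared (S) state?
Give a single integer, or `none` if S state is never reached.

Op 1: C2 write [C2 write: invalidate none -> C2=M] -> [I,I,M,I]
Op 2: C2 read [C2 read: already in M, no change] -> [I,I,M,I]
Op 3: C0 write [C0 write: invalidate ['C2=M'] -> C0=M] -> [M,I,I,I]
Op 4: C3 read [C3 read from I: others=['C0=M'] -> C3=S, others downsized to S] -> [S,I,I,S]
  -> First S state at op 4; remaining ops need not be traced.

Answer: 4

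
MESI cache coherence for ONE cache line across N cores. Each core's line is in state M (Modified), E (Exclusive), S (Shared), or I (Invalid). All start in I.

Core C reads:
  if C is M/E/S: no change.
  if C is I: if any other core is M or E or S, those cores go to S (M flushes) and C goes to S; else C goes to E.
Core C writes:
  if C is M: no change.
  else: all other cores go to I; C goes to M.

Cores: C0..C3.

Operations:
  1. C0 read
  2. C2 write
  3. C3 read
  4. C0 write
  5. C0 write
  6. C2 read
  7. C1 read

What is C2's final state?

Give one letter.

Op 1: C0 read [C0 read from I: no other sharers -> C0=E (exclusive)] -> [E,I,I,I]
Op 2: C2 write [C2 write: invalidate ['C0=E'] -> C2=M] -> [I,I,M,I]
Op 3: C3 read [C3 read from I: others=['C2=M'] -> C3=S, others downsized to S] -> [I,I,S,S]
Op 4: C0 write [C0 write: invalidate ['C2=S', 'C3=S'] -> C0=M] -> [M,I,I,I]
Op 5: C0 write [C0 write: already M (modified), no change] -> [M,I,I,I]
Op 6: C2 read [C2 read from I: others=['C0=M'] -> C2=S, others downsized to S] -> [S,I,S,I]
Op 7: C1 read [C1 read from I: others=['C0=S', 'C2=S'] -> C1=S, others downsized to S] -> [S,S,S,I]

Answer: S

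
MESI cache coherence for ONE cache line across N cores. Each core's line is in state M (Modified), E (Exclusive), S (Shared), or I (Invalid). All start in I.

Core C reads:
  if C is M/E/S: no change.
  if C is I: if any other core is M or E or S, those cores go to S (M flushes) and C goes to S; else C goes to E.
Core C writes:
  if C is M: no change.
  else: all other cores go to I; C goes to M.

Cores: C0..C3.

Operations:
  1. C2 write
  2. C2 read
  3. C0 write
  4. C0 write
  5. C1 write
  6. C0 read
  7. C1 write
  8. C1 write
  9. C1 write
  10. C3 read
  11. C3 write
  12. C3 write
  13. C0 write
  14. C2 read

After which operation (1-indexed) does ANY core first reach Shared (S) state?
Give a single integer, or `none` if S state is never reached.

Answer: 6

Derivation:
Op 1: C2 write [C2 write: invalidate none -> C2=M] -> [I,I,M,I]
Op 2: C2 read [C2 read: already in M, no change] -> [I,I,M,I]
Op 3: C0 write [C0 write: invalidate ['C2=M'] -> C0=M] -> [M,I,I,I]
Op 4: C0 write [C0 write: already M (modified), no change] -> [M,I,I,I]
Op 5: C1 write [C1 write: invalidate ['C0=M'] -> C1=M] -> [I,M,I,I]
Op 6: C0 read [C0 read from I: others=['C1=M'] -> C0=S, others downsized to S] -> [S,S,I,I]
  -> First S state at op 6; remaining ops need not be traced.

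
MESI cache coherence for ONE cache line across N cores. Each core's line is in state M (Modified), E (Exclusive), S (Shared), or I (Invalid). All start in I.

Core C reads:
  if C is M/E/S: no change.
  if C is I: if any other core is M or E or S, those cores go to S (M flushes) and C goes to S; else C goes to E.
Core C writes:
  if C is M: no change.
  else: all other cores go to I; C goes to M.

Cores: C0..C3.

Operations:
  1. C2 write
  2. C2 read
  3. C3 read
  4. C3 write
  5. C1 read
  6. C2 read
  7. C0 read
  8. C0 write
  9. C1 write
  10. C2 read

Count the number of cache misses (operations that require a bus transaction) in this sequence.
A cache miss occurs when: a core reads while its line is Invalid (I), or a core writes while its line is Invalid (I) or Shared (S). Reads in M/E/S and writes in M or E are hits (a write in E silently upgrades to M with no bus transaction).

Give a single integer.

Op 1: C2 write [C2 write: invalidate none -> C2=M] -> [I,I,M,I] [MISS #1: write from I]
Op 2: C2 read [C2 read: already in M, no change] -> [I,I,M,I] [hit: read from M]
Op 3: C3 read [C3 read from I: others=['C2=M'] -> C3=S, others downsized to S] -> [I,I,S,S] [MISS #2: read from I]
Op 4: C3 write [C3 write: invalidate ['C2=S'] -> C3=M] -> [I,I,I,M] [MISS #3: write from S]
Op 5: C1 read [C1 read from I: others=['C3=M'] -> C1=S, others downsized to S] -> [I,S,I,S] [MISS #4: read from I]
Op 6: C2 read [C2 read from I: others=['C1=S', 'C3=S'] -> C2=S, others downsized to S] -> [I,S,S,S] [MISS #5: read from I]
Op 7: C0 read [C0 read from I: others=['C1=S', 'C2=S', 'C3=S'] -> C0=S, others downsized to S] -> [S,S,S,S] [MISS #6: read from I]
Op 8: C0 write [C0 write: invalidate ['C1=S', 'C2=S', 'C3=S'] -> C0=M] -> [M,I,I,I] [MISS #7: write from S]
Op 9: C1 write [C1 write: invalidate ['C0=M'] -> C1=M] -> [I,M,I,I] [MISS #8: write from I]
Op 10: C2 read [C2 read from I: others=['C1=M'] -> C2=S, others downsized to S] -> [I,S,S,I] [MISS #9: read from I]

Answer: 9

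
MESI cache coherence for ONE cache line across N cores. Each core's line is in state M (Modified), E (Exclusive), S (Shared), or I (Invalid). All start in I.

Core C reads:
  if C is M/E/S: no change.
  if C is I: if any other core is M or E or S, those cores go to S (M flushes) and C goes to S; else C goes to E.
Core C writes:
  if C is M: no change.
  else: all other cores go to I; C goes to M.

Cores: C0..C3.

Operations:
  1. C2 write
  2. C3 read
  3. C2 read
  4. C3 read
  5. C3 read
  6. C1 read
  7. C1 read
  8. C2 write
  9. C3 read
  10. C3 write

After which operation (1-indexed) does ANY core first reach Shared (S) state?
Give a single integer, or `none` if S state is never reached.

Op 1: C2 write [C2 write: invalidate none -> C2=M] -> [I,I,M,I]
Op 2: C3 read [C3 read from I: others=['C2=M'] -> C3=S, others downsized to S] -> [I,I,S,S]
  -> First S state at op 2; remaining ops need not be traced.

Answer: 2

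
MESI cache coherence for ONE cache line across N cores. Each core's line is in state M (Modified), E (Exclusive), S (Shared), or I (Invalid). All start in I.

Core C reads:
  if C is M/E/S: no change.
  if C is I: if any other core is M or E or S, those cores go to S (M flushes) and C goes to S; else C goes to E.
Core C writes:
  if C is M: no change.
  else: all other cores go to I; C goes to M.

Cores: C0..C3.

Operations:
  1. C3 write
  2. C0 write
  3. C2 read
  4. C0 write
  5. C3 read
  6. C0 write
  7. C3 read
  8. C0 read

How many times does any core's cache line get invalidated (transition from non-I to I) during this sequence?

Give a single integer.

Op 1: C3 write [C3 write: invalidate none -> C3=M] -> [I,I,I,M] (invalidations this op: 0; running total: 0)
Op 2: C0 write [C0 write: invalidate ['C3=M'] -> C0=M] -> [M,I,I,I] (invalidations this op: 1; running total: 1)
Op 3: C2 read [C2 read from I: others=['C0=M'] -> C2=S, others downsized to S] -> [S,I,S,I] (invalidations this op: 0; running total: 1)
Op 4: C0 write [C0 write: invalidate ['C2=S'] -> C0=M] -> [M,I,I,I] (invalidations this op: 1; running total: 2)
Op 5: C3 read [C3 read from I: others=['C0=M'] -> C3=S, others downsized to S] -> [S,I,I,S] (invalidations this op: 0; running total: 2)
Op 6: C0 write [C0 write: invalidate ['C3=S'] -> C0=M] -> [M,I,I,I] (invalidations this op: 1; running total: 3)
Op 7: C3 read [C3 read from I: others=['C0=M'] -> C3=S, others downsized to S] -> [S,I,I,S] (invalidations this op: 0; running total: 3)
Op 8: C0 read [C0 read: already in S, no change] -> [S,I,I,S] (invalidations this op: 0; running total: 3)

Answer: 3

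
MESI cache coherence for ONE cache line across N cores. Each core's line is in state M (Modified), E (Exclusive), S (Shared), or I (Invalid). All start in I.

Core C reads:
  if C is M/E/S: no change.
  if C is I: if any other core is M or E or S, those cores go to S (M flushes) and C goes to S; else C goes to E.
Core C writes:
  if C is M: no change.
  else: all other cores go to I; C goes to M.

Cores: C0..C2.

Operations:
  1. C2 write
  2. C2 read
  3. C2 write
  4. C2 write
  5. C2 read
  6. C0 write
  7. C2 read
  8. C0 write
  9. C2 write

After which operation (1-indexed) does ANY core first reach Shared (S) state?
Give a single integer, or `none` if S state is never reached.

Answer: 7

Derivation:
Op 1: C2 write [C2 write: invalidate none -> C2=M] -> [I,I,M]
Op 2: C2 read [C2 read: already in M, no change] -> [I,I,M]
Op 3: C2 write [C2 write: already M (modified), no change] -> [I,I,M]
Op 4: C2 write [C2 write: already M (modified), no change] -> [I,I,M]
Op 5: C2 read [C2 read: already in M, no change] -> [I,I,M]
Op 6: C0 write [C0 write: invalidate ['C2=M'] -> C0=M] -> [M,I,I]
Op 7: C2 read [C2 read from I: others=['C0=M'] -> C2=S, others downsized to S] -> [S,I,S]
  -> First S state at op 7; remaining ops need not be traced.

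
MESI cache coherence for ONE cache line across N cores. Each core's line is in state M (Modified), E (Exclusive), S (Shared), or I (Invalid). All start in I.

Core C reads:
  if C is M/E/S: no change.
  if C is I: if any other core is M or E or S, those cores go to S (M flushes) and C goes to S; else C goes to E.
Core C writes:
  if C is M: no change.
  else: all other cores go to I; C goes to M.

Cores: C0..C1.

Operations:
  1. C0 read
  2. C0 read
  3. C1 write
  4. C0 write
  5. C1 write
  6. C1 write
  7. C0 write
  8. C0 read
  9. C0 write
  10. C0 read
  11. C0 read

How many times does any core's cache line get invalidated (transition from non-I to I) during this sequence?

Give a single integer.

Answer: 4

Derivation:
Op 1: C0 read [C0 read from I: no other sharers -> C0=E (exclusive)] -> [E,I] (invalidations this op: 0; running total: 0)
Op 2: C0 read [C0 read: already in E, no change] -> [E,I] (invalidations this op: 0; running total: 0)
Op 3: C1 write [C1 write: invalidate ['C0=E'] -> C1=M] -> [I,M] (invalidations this op: 1; running total: 1)
Op 4: C0 write [C0 write: invalidate ['C1=M'] -> C0=M] -> [M,I] (invalidations this op: 1; running total: 2)
Op 5: C1 write [C1 write: invalidate ['C0=M'] -> C1=M] -> [I,M] (invalidations this op: 1; running total: 3)
Op 6: C1 write [C1 write: already M (modified), no change] -> [I,M] (invalidations this op: 0; running total: 3)
Op 7: C0 write [C0 write: invalidate ['C1=M'] -> C0=M] -> [M,I] (invalidations this op: 1; running total: 4)
Op 8: C0 read [C0 read: already in M, no change] -> [M,I] (invalidations this op: 0; running total: 4)
Op 9: C0 write [C0 write: already M (modified), no change] -> [M,I] (invalidations this op: 0; running total: 4)
Op 10: C0 read [C0 read: already in M, no change] -> [M,I] (invalidations this op: 0; running total: 4)
Op 11: C0 read [C0 read: already in M, no change] -> [M,I] (invalidations this op: 0; running total: 4)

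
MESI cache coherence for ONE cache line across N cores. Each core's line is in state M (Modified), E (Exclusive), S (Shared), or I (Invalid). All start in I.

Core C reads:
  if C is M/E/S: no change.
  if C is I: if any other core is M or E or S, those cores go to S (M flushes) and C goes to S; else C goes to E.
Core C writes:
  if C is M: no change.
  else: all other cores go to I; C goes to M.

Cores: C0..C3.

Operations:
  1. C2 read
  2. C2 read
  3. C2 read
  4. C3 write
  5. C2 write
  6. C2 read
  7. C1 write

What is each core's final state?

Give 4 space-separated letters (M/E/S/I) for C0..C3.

Answer: I M I I

Derivation:
Op 1: C2 read [C2 read from I: no other sharers -> C2=E (exclusive)] -> [I,I,E,I]
Op 2: C2 read [C2 read: already in E, no change] -> [I,I,E,I]
Op 3: C2 read [C2 read: already in E, no change] -> [I,I,E,I]
Op 4: C3 write [C3 write: invalidate ['C2=E'] -> C3=M] -> [I,I,I,M]
Op 5: C2 write [C2 write: invalidate ['C3=M'] -> C2=M] -> [I,I,M,I]
Op 6: C2 read [C2 read: already in M, no change] -> [I,I,M,I]
Op 7: C1 write [C1 write: invalidate ['C2=M'] -> C1=M] -> [I,M,I,I]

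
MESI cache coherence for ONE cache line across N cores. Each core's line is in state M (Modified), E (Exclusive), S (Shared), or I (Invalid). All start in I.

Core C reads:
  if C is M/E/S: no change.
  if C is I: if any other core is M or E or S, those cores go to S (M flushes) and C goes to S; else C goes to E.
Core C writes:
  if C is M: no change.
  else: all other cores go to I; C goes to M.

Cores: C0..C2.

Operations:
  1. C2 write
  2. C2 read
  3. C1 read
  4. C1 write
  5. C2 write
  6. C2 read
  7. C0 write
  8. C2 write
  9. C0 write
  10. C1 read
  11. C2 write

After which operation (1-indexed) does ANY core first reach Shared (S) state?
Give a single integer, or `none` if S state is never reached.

Answer: 3

Derivation:
Op 1: C2 write [C2 write: invalidate none -> C2=M] -> [I,I,M]
Op 2: C2 read [C2 read: already in M, no change] -> [I,I,M]
Op 3: C1 read [C1 read from I: others=['C2=M'] -> C1=S, others downsized to S] -> [I,S,S]
  -> First S state at op 3; remaining ops need not be traced.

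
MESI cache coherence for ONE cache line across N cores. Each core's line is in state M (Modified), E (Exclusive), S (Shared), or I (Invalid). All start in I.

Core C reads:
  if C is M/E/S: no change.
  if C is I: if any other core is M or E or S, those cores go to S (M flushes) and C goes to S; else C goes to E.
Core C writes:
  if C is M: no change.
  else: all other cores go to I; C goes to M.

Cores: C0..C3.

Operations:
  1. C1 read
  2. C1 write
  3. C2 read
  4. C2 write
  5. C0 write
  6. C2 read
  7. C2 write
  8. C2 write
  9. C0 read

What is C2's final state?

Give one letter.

Op 1: C1 read [C1 read from I: no other sharers -> C1=E (exclusive)] -> [I,E,I,I]
Op 2: C1 write [C1 write: invalidate none -> C1=M] -> [I,M,I,I]
Op 3: C2 read [C2 read from I: others=['C1=M'] -> C2=S, others downsized to S] -> [I,S,S,I]
Op 4: C2 write [C2 write: invalidate ['C1=S'] -> C2=M] -> [I,I,M,I]
Op 5: C0 write [C0 write: invalidate ['C2=M'] -> C0=M] -> [M,I,I,I]
Op 6: C2 read [C2 read from I: others=['C0=M'] -> C2=S, others downsized to S] -> [S,I,S,I]
Op 7: C2 write [C2 write: invalidate ['C0=S'] -> C2=M] -> [I,I,M,I]
Op 8: C2 write [C2 write: already M (modified), no change] -> [I,I,M,I]
Op 9: C0 read [C0 read from I: others=['C2=M'] -> C0=S, others downsized to S] -> [S,I,S,I]

Answer: S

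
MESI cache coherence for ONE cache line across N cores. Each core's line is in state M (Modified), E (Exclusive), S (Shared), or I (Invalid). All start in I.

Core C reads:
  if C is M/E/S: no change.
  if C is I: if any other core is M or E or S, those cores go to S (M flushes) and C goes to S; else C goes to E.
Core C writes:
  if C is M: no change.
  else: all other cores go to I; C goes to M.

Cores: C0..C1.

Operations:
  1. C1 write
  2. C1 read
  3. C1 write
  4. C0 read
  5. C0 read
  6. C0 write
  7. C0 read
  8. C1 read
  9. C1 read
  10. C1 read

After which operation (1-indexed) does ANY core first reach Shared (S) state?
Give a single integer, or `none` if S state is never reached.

Op 1: C1 write [C1 write: invalidate none -> C1=M] -> [I,M]
Op 2: C1 read [C1 read: already in M, no change] -> [I,M]
Op 3: C1 write [C1 write: already M (modified), no change] -> [I,M]
Op 4: C0 read [C0 read from I: others=['C1=M'] -> C0=S, others downsized to S] -> [S,S]
  -> First S state at op 4; remaining ops need not be traced.

Answer: 4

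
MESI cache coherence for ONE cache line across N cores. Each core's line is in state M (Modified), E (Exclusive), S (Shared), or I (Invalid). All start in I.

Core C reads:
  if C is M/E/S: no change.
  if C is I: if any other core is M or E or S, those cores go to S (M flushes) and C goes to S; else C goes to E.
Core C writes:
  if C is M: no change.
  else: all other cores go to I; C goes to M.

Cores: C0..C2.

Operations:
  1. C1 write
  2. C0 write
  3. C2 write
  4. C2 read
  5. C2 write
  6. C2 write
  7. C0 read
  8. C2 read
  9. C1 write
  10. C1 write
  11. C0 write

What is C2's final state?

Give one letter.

Answer: I

Derivation:
Op 1: C1 write [C1 write: invalidate none -> C1=M] -> [I,M,I]
Op 2: C0 write [C0 write: invalidate ['C1=M'] -> C0=M] -> [M,I,I]
Op 3: C2 write [C2 write: invalidate ['C0=M'] -> C2=M] -> [I,I,M]
Op 4: C2 read [C2 read: already in M, no change] -> [I,I,M]
Op 5: C2 write [C2 write: already M (modified), no change] -> [I,I,M]
Op 6: C2 write [C2 write: already M (modified), no change] -> [I,I,M]
Op 7: C0 read [C0 read from I: others=['C2=M'] -> C0=S, others downsized to S] -> [S,I,S]
Op 8: C2 read [C2 read: already in S, no change] -> [S,I,S]
Op 9: C1 write [C1 write: invalidate ['C0=S', 'C2=S'] -> C1=M] -> [I,M,I]
Op 10: C1 write [C1 write: already M (modified), no change] -> [I,M,I]
Op 11: C0 write [C0 write: invalidate ['C1=M'] -> C0=M] -> [M,I,I]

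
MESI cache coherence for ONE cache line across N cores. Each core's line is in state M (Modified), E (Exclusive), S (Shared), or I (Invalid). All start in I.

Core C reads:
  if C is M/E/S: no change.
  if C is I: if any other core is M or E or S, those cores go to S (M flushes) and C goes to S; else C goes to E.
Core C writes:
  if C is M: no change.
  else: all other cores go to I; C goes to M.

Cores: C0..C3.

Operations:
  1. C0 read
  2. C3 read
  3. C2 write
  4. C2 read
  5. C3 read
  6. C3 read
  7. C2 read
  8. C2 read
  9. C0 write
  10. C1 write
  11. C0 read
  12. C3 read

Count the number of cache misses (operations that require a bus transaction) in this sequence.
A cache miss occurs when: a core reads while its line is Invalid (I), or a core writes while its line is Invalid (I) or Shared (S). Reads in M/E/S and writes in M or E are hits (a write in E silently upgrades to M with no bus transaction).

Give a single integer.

Op 1: C0 read [C0 read from I: no other sharers -> C0=E (exclusive)] -> [E,I,I,I] [MISS #1: read from I]
Op 2: C3 read [C3 read from I: others=['C0=E'] -> C3=S, others downsized to S] -> [S,I,I,S] [MISS #2: read from I]
Op 3: C2 write [C2 write: invalidate ['C0=S', 'C3=S'] -> C2=M] -> [I,I,M,I] [MISS #3: write from I]
Op 4: C2 read [C2 read: already in M, no change] -> [I,I,M,I] [hit: read from M]
Op 5: C3 read [C3 read from I: others=['C2=M'] -> C3=S, others downsized to S] -> [I,I,S,S] [MISS #4: read from I]
Op 6: C3 read [C3 read: already in S, no change] -> [I,I,S,S] [hit: read from S]
Op 7: C2 read [C2 read: already in S, no change] -> [I,I,S,S] [hit: read from S]
Op 8: C2 read [C2 read: already in S, no change] -> [I,I,S,S] [hit: read from S]
Op 9: C0 write [C0 write: invalidate ['C2=S', 'C3=S'] -> C0=M] -> [M,I,I,I] [MISS #5: write from I]
Op 10: C1 write [C1 write: invalidate ['C0=M'] -> C1=M] -> [I,M,I,I] [MISS #6: write from I]
Op 11: C0 read [C0 read from I: others=['C1=M'] -> C0=S, others downsized to S] -> [S,S,I,I] [MISS #7: read from I]
Op 12: C3 read [C3 read from I: others=['C0=S', 'C1=S'] -> C3=S, others downsized to S] -> [S,S,I,S] [MISS #8: read from I]

Answer: 8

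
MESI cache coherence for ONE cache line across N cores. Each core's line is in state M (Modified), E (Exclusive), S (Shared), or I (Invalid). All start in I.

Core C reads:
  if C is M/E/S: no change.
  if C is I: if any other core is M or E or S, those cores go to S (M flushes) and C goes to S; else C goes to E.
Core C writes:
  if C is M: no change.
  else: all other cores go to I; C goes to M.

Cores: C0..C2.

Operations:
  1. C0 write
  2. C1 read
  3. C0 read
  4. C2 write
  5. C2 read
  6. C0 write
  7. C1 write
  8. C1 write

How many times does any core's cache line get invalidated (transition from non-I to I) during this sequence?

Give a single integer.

Op 1: C0 write [C0 write: invalidate none -> C0=M] -> [M,I,I] (invalidations this op: 0; running total: 0)
Op 2: C1 read [C1 read from I: others=['C0=M'] -> C1=S, others downsized to S] -> [S,S,I] (invalidations this op: 0; running total: 0)
Op 3: C0 read [C0 read: already in S, no change] -> [S,S,I] (invalidations this op: 0; running total: 0)
Op 4: C2 write [C2 write: invalidate ['C0=S', 'C1=S'] -> C2=M] -> [I,I,M] (invalidations this op: 2; running total: 2)
Op 5: C2 read [C2 read: already in M, no change] -> [I,I,M] (invalidations this op: 0; running total: 2)
Op 6: C0 write [C0 write: invalidate ['C2=M'] -> C0=M] -> [M,I,I] (invalidations this op: 1; running total: 3)
Op 7: C1 write [C1 write: invalidate ['C0=M'] -> C1=M] -> [I,M,I] (invalidations this op: 1; running total: 4)
Op 8: C1 write [C1 write: already M (modified), no change] -> [I,M,I] (invalidations this op: 0; running total: 4)

Answer: 4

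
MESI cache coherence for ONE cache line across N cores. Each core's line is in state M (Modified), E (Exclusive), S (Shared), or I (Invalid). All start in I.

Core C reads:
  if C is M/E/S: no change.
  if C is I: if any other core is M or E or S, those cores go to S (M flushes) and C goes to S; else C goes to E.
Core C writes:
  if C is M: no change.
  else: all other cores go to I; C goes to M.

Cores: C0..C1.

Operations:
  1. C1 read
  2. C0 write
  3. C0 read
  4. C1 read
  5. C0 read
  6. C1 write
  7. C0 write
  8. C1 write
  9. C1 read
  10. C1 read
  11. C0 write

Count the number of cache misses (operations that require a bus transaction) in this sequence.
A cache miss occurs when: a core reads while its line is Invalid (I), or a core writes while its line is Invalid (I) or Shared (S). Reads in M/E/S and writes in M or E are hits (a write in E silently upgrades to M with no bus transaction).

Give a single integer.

Answer: 7

Derivation:
Op 1: C1 read [C1 read from I: no other sharers -> C1=E (exclusive)] -> [I,E] [MISS #1: read from I]
Op 2: C0 write [C0 write: invalidate ['C1=E'] -> C0=M] -> [M,I] [MISS #2: write from I]
Op 3: C0 read [C0 read: already in M, no change] -> [M,I] [hit: read from M]
Op 4: C1 read [C1 read from I: others=['C0=M'] -> C1=S, others downsized to S] -> [S,S] [MISS #3: read from I]
Op 5: C0 read [C0 read: already in S, no change] -> [S,S] [hit: read from S]
Op 6: C1 write [C1 write: invalidate ['C0=S'] -> C1=M] -> [I,M] [MISS #4: write from S]
Op 7: C0 write [C0 write: invalidate ['C1=M'] -> C0=M] -> [M,I] [MISS #5: write from I]
Op 8: C1 write [C1 write: invalidate ['C0=M'] -> C1=M] -> [I,M] [MISS #6: write from I]
Op 9: C1 read [C1 read: already in M, no change] -> [I,M] [hit: read from M]
Op 10: C1 read [C1 read: already in M, no change] -> [I,M] [hit: read from M]
Op 11: C0 write [C0 write: invalidate ['C1=M'] -> C0=M] -> [M,I] [MISS #7: write from I]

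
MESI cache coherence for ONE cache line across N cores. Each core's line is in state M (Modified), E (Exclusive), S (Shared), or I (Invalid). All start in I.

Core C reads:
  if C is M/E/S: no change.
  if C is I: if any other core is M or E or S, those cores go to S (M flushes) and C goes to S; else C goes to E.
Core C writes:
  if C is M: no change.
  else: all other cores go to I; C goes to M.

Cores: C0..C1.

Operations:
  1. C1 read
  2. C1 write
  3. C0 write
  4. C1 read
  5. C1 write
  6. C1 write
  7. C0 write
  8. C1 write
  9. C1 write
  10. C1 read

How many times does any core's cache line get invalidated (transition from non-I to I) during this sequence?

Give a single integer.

Answer: 4

Derivation:
Op 1: C1 read [C1 read from I: no other sharers -> C1=E (exclusive)] -> [I,E] (invalidations this op: 0; running total: 0)
Op 2: C1 write [C1 write: invalidate none -> C1=M] -> [I,M] (invalidations this op: 0; running total: 0)
Op 3: C0 write [C0 write: invalidate ['C1=M'] -> C0=M] -> [M,I] (invalidations this op: 1; running total: 1)
Op 4: C1 read [C1 read from I: others=['C0=M'] -> C1=S, others downsized to S] -> [S,S] (invalidations this op: 0; running total: 1)
Op 5: C1 write [C1 write: invalidate ['C0=S'] -> C1=M] -> [I,M] (invalidations this op: 1; running total: 2)
Op 6: C1 write [C1 write: already M (modified), no change] -> [I,M] (invalidations this op: 0; running total: 2)
Op 7: C0 write [C0 write: invalidate ['C1=M'] -> C0=M] -> [M,I] (invalidations this op: 1; running total: 3)
Op 8: C1 write [C1 write: invalidate ['C0=M'] -> C1=M] -> [I,M] (invalidations this op: 1; running total: 4)
Op 9: C1 write [C1 write: already M (modified), no change] -> [I,M] (invalidations this op: 0; running total: 4)
Op 10: C1 read [C1 read: already in M, no change] -> [I,M] (invalidations this op: 0; running total: 4)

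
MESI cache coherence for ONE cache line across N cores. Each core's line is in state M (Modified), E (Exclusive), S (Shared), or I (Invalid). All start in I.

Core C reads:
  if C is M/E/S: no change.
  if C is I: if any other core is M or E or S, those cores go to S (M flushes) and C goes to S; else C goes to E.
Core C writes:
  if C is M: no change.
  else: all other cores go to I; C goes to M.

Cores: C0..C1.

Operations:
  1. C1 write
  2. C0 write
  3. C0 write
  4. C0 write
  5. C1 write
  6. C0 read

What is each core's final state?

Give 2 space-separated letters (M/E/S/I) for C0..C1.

Answer: S S

Derivation:
Op 1: C1 write [C1 write: invalidate none -> C1=M] -> [I,M]
Op 2: C0 write [C0 write: invalidate ['C1=M'] -> C0=M] -> [M,I]
Op 3: C0 write [C0 write: already M (modified), no change] -> [M,I]
Op 4: C0 write [C0 write: already M (modified), no change] -> [M,I]
Op 5: C1 write [C1 write: invalidate ['C0=M'] -> C1=M] -> [I,M]
Op 6: C0 read [C0 read from I: others=['C1=M'] -> C0=S, others downsized to S] -> [S,S]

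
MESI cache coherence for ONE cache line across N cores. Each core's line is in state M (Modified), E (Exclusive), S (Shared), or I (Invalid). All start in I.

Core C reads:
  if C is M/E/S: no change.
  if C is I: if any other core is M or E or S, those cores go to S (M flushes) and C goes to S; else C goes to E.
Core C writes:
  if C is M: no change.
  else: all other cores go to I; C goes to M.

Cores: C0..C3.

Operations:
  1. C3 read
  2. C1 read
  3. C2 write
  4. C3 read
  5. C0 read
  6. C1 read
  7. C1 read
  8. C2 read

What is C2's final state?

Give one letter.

Op 1: C3 read [C3 read from I: no other sharers -> C3=E (exclusive)] -> [I,I,I,E]
Op 2: C1 read [C1 read from I: others=['C3=E'] -> C1=S, others downsized to S] -> [I,S,I,S]
Op 3: C2 write [C2 write: invalidate ['C1=S', 'C3=S'] -> C2=M] -> [I,I,M,I]
Op 4: C3 read [C3 read from I: others=['C2=M'] -> C3=S, others downsized to S] -> [I,I,S,S]
Op 5: C0 read [C0 read from I: others=['C2=S', 'C3=S'] -> C0=S, others downsized to S] -> [S,I,S,S]
Op 6: C1 read [C1 read from I: others=['C0=S', 'C2=S', 'C3=S'] -> C1=S, others downsized to S] -> [S,S,S,S]
Op 7: C1 read [C1 read: already in S, no change] -> [S,S,S,S]
Op 8: C2 read [C2 read: already in S, no change] -> [S,S,S,S]

Answer: S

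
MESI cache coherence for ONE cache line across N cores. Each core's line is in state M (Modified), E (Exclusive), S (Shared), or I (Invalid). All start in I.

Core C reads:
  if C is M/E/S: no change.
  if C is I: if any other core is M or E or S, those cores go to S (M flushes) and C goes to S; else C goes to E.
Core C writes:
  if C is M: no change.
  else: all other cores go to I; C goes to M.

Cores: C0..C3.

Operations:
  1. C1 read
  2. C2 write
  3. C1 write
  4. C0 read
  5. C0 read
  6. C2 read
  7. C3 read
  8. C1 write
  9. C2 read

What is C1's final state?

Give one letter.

Answer: S

Derivation:
Op 1: C1 read [C1 read from I: no other sharers -> C1=E (exclusive)] -> [I,E,I,I]
Op 2: C2 write [C2 write: invalidate ['C1=E'] -> C2=M] -> [I,I,M,I]
Op 3: C1 write [C1 write: invalidate ['C2=M'] -> C1=M] -> [I,M,I,I]
Op 4: C0 read [C0 read from I: others=['C1=M'] -> C0=S, others downsized to S] -> [S,S,I,I]
Op 5: C0 read [C0 read: already in S, no change] -> [S,S,I,I]
Op 6: C2 read [C2 read from I: others=['C0=S', 'C1=S'] -> C2=S, others downsized to S] -> [S,S,S,I]
Op 7: C3 read [C3 read from I: others=['C0=S', 'C1=S', 'C2=S'] -> C3=S, others downsized to S] -> [S,S,S,S]
Op 8: C1 write [C1 write: invalidate ['C0=S', 'C2=S', 'C3=S'] -> C1=M] -> [I,M,I,I]
Op 9: C2 read [C2 read from I: others=['C1=M'] -> C2=S, others downsized to S] -> [I,S,S,I]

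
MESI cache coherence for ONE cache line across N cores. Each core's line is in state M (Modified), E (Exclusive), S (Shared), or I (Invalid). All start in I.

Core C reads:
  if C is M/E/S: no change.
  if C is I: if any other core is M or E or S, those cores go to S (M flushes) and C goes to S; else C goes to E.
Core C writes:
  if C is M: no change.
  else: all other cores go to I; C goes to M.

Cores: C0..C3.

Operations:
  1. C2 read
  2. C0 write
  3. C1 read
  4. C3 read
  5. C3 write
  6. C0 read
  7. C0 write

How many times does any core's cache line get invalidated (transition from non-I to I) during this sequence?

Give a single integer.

Op 1: C2 read [C2 read from I: no other sharers -> C2=E (exclusive)] -> [I,I,E,I] (invalidations this op: 0; running total: 0)
Op 2: C0 write [C0 write: invalidate ['C2=E'] -> C0=M] -> [M,I,I,I] (invalidations this op: 1; running total: 1)
Op 3: C1 read [C1 read from I: others=['C0=M'] -> C1=S, others downsized to S] -> [S,S,I,I] (invalidations this op: 0; running total: 1)
Op 4: C3 read [C3 read from I: others=['C0=S', 'C1=S'] -> C3=S, others downsized to S] -> [S,S,I,S] (invalidations this op: 0; running total: 1)
Op 5: C3 write [C3 write: invalidate ['C0=S', 'C1=S'] -> C3=M] -> [I,I,I,M] (invalidations this op: 2; running total: 3)
Op 6: C0 read [C0 read from I: others=['C3=M'] -> C0=S, others downsized to S] -> [S,I,I,S] (invalidations this op: 0; running total: 3)
Op 7: C0 write [C0 write: invalidate ['C3=S'] -> C0=M] -> [M,I,I,I] (invalidations this op: 1; running total: 4)

Answer: 4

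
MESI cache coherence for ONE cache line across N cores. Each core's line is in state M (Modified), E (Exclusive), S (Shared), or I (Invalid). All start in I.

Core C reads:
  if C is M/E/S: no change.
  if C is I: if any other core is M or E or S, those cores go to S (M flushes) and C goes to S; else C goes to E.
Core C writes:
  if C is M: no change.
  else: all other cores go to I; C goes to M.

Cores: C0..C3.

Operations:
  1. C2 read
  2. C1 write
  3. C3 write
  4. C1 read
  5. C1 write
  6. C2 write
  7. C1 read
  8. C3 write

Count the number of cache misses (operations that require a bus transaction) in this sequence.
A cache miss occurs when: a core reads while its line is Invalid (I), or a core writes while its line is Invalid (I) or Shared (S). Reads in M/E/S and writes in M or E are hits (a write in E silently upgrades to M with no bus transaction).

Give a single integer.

Op 1: C2 read [C2 read from I: no other sharers -> C2=E (exclusive)] -> [I,I,E,I] [MISS #1: read from I]
Op 2: C1 write [C1 write: invalidate ['C2=E'] -> C1=M] -> [I,M,I,I] [MISS #2: write from I]
Op 3: C3 write [C3 write: invalidate ['C1=M'] -> C3=M] -> [I,I,I,M] [MISS #3: write from I]
Op 4: C1 read [C1 read from I: others=['C3=M'] -> C1=S, others downsized to S] -> [I,S,I,S] [MISS #4: read from I]
Op 5: C1 write [C1 write: invalidate ['C3=S'] -> C1=M] -> [I,M,I,I] [MISS #5: write from S]
Op 6: C2 write [C2 write: invalidate ['C1=M'] -> C2=M] -> [I,I,M,I] [MISS #6: write from I]
Op 7: C1 read [C1 read from I: others=['C2=M'] -> C1=S, others downsized to S] -> [I,S,S,I] [MISS #7: read from I]
Op 8: C3 write [C3 write: invalidate ['C1=S', 'C2=S'] -> C3=M] -> [I,I,I,M] [MISS #8: write from I]

Answer: 8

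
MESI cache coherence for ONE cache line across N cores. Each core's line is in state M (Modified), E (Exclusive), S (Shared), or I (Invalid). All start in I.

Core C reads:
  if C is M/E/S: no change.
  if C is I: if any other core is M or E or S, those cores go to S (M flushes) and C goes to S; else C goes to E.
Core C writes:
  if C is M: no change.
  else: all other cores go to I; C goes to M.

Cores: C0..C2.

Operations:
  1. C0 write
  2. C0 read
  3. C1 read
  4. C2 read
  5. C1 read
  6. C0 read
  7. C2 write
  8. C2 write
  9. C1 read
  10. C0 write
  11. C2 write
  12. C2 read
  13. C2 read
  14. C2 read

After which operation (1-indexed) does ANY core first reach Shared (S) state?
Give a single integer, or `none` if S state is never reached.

Answer: 3

Derivation:
Op 1: C0 write [C0 write: invalidate none -> C0=M] -> [M,I,I]
Op 2: C0 read [C0 read: already in M, no change] -> [M,I,I]
Op 3: C1 read [C1 read from I: others=['C0=M'] -> C1=S, others downsized to S] -> [S,S,I]
  -> First S state at op 3; remaining ops need not be traced.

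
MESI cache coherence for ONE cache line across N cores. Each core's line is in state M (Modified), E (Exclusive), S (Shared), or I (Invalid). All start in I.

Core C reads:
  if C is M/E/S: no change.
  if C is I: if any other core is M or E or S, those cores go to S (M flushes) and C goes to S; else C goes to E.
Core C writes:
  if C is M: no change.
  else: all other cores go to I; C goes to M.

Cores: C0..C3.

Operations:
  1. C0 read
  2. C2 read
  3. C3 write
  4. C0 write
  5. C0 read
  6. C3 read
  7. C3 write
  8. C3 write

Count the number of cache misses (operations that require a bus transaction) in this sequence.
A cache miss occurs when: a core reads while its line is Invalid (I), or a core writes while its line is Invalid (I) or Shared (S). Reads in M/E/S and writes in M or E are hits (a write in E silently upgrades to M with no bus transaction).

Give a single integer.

Op 1: C0 read [C0 read from I: no other sharers -> C0=E (exclusive)] -> [E,I,I,I] [MISS #1: read from I]
Op 2: C2 read [C2 read from I: others=['C0=E'] -> C2=S, others downsized to S] -> [S,I,S,I] [MISS #2: read from I]
Op 3: C3 write [C3 write: invalidate ['C0=S', 'C2=S'] -> C3=M] -> [I,I,I,M] [MISS #3: write from I]
Op 4: C0 write [C0 write: invalidate ['C3=M'] -> C0=M] -> [M,I,I,I] [MISS #4: write from I]
Op 5: C0 read [C0 read: already in M, no change] -> [M,I,I,I] [hit: read from M]
Op 6: C3 read [C3 read from I: others=['C0=M'] -> C3=S, others downsized to S] -> [S,I,I,S] [MISS #5: read from I]
Op 7: C3 write [C3 write: invalidate ['C0=S'] -> C3=M] -> [I,I,I,M] [MISS #6: write from S]
Op 8: C3 write [C3 write: already M (modified), no change] -> [I,I,I,M] [hit: write from M]

Answer: 6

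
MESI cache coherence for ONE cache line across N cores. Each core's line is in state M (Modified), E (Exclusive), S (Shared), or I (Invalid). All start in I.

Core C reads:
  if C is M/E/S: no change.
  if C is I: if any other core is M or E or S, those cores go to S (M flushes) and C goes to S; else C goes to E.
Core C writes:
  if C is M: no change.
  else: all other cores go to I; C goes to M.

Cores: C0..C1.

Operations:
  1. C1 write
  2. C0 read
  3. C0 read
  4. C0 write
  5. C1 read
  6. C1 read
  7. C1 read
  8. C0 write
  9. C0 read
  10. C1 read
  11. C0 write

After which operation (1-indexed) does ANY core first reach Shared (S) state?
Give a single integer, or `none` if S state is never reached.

Op 1: C1 write [C1 write: invalidate none -> C1=M] -> [I,M]
Op 2: C0 read [C0 read from I: others=['C1=M'] -> C0=S, others downsized to S] -> [S,S]
  -> First S state at op 2; remaining ops need not be traced.

Answer: 2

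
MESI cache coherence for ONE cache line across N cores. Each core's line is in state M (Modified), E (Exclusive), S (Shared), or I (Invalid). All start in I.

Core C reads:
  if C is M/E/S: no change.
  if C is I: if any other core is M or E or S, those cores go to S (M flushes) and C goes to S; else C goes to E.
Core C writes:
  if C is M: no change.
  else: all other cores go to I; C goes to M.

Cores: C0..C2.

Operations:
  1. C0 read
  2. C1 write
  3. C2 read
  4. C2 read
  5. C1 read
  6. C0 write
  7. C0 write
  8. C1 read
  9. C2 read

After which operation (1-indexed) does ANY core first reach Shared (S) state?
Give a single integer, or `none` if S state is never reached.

Op 1: C0 read [C0 read from I: no other sharers -> C0=E (exclusive)] -> [E,I,I]
Op 2: C1 write [C1 write: invalidate ['C0=E'] -> C1=M] -> [I,M,I]
Op 3: C2 read [C2 read from I: others=['C1=M'] -> C2=S, others downsized to S] -> [I,S,S]
  -> First S state at op 3; remaining ops need not be traced.

Answer: 3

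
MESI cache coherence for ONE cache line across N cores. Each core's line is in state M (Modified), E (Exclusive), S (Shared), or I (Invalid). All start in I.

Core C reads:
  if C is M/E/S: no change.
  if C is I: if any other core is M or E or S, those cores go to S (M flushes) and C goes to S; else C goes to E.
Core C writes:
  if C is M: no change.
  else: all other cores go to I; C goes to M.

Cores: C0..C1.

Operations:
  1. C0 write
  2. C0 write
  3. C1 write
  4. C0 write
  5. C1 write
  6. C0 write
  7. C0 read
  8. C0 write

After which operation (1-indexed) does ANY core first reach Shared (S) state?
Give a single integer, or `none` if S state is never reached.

Answer: none

Derivation:
Op 1: C0 write [C0 write: invalidate none -> C0=M] -> [M,I]
Op 2: C0 write [C0 write: already M (modified), no change] -> [M,I]
Op 3: C1 write [C1 write: invalidate ['C0=M'] -> C1=M] -> [I,M]
Op 4: C0 write [C0 write: invalidate ['C1=M'] -> C0=M] -> [M,I]
Op 5: C1 write [C1 write: invalidate ['C0=M'] -> C1=M] -> [I,M]
Op 6: C0 write [C0 write: invalidate ['C1=M'] -> C0=M] -> [M,I]
Op 7: C0 read [C0 read: already in M, no change] -> [M,I]
Op 8: C0 write [C0 write: already M (modified), no change] -> [M,I]
S state never reached in this sequence.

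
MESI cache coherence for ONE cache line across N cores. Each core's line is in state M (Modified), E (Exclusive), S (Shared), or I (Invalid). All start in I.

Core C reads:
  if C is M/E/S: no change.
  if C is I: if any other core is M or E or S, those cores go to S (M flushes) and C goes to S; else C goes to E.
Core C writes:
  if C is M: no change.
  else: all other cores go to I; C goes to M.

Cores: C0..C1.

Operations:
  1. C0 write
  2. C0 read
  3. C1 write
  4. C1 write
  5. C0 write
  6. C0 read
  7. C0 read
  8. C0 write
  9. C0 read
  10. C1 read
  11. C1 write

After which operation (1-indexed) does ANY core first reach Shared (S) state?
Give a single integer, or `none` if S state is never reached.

Answer: 10

Derivation:
Op 1: C0 write [C0 write: invalidate none -> C0=M] -> [M,I]
Op 2: C0 read [C0 read: already in M, no change] -> [M,I]
Op 3: C1 write [C1 write: invalidate ['C0=M'] -> C1=M] -> [I,M]
Op 4: C1 write [C1 write: already M (modified), no change] -> [I,M]
Op 5: C0 write [C0 write: invalidate ['C1=M'] -> C0=M] -> [M,I]
Op 6: C0 read [C0 read: already in M, no change] -> [M,I]
Op 7: C0 read [C0 read: already in M, no change] -> [M,I]
Op 8: C0 write [C0 write: already M (modified), no change] -> [M,I]
Op 9: C0 read [C0 read: already in M, no change] -> [M,I]
Op 10: C1 read [C1 read from I: others=['C0=M'] -> C1=S, others downsized to S] -> [S,S]
  -> First S state at op 10; remaining ops need not be traced.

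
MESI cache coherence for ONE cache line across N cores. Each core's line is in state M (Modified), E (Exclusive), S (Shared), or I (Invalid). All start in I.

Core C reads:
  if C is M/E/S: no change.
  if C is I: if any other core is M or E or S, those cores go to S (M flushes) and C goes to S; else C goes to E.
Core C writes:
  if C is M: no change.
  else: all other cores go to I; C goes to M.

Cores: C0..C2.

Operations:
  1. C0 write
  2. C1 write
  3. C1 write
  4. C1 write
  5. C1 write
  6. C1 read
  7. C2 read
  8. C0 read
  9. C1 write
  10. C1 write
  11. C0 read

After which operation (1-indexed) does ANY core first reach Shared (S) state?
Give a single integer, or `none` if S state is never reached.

Op 1: C0 write [C0 write: invalidate none -> C0=M] -> [M,I,I]
Op 2: C1 write [C1 write: invalidate ['C0=M'] -> C1=M] -> [I,M,I]
Op 3: C1 write [C1 write: already M (modified), no change] -> [I,M,I]
Op 4: C1 write [C1 write: already M (modified), no change] -> [I,M,I]
Op 5: C1 write [C1 write: already M (modified), no change] -> [I,M,I]
Op 6: C1 read [C1 read: already in M, no change] -> [I,M,I]
Op 7: C2 read [C2 read from I: others=['C1=M'] -> C2=S, others downsized to S] -> [I,S,S]
  -> First S state at op 7; remaining ops need not be traced.

Answer: 7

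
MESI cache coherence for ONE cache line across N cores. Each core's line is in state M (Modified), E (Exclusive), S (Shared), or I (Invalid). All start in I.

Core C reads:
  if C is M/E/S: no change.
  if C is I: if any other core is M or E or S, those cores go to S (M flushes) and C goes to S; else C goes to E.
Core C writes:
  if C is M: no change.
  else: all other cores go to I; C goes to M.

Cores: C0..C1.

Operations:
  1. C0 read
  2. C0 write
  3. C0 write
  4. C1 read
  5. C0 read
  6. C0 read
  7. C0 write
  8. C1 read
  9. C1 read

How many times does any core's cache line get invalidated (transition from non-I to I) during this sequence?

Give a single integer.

Answer: 1

Derivation:
Op 1: C0 read [C0 read from I: no other sharers -> C0=E (exclusive)] -> [E,I] (invalidations this op: 0; running total: 0)
Op 2: C0 write [C0 write: invalidate none -> C0=M] -> [M,I] (invalidations this op: 0; running total: 0)
Op 3: C0 write [C0 write: already M (modified), no change] -> [M,I] (invalidations this op: 0; running total: 0)
Op 4: C1 read [C1 read from I: others=['C0=M'] -> C1=S, others downsized to S] -> [S,S] (invalidations this op: 0; running total: 0)
Op 5: C0 read [C0 read: already in S, no change] -> [S,S] (invalidations this op: 0; running total: 0)
Op 6: C0 read [C0 read: already in S, no change] -> [S,S] (invalidations this op: 0; running total: 0)
Op 7: C0 write [C0 write: invalidate ['C1=S'] -> C0=M] -> [M,I] (invalidations this op: 1; running total: 1)
Op 8: C1 read [C1 read from I: others=['C0=M'] -> C1=S, others downsized to S] -> [S,S] (invalidations this op: 0; running total: 1)
Op 9: C1 read [C1 read: already in S, no change] -> [S,S] (invalidations this op: 0; running total: 1)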